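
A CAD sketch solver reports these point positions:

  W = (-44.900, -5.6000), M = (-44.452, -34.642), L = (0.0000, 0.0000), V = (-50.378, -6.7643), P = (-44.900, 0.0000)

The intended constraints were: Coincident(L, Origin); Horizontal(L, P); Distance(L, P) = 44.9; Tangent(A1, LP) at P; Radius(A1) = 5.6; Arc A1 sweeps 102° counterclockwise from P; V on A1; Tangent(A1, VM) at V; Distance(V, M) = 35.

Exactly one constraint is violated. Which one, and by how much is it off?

Distance(V, M) = 35 — off by 6.50.

L = (0.00, 0.00) ✓; L.y = 0.00, P.y = 0.00 ✓; |LP| = 44.90 ✓; ∠(WP, PL) = 90.00° ✓; |WP| = 5.600 ✓; bearing(W→V) − bearing(W→P) = 102.0° ✓; |WV| = 5.600 ✓; ∠(WV, VM) = 90.00° ✓; |VM| = 28.50 ✗.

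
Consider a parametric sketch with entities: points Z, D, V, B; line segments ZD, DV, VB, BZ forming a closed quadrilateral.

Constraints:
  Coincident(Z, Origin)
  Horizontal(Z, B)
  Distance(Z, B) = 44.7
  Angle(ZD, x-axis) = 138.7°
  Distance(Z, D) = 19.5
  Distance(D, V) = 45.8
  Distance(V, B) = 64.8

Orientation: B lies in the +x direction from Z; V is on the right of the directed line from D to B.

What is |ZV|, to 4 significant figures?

34.65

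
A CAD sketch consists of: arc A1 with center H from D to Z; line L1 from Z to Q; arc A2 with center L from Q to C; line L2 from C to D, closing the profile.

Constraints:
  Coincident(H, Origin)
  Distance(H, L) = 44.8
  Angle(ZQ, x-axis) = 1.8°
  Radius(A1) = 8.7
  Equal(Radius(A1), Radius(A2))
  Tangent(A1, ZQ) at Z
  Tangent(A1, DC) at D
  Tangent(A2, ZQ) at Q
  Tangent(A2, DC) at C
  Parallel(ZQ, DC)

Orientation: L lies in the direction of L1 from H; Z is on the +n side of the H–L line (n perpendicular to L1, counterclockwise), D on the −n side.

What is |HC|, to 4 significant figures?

45.64

The slot axis is L1's direction at 1.8°, so u = (cos 1.8°, sin 1.8°) = (0.9995, 0.03141) and n = (−sin 1.8°, cos 1.8°) = (-0.03141, 0.9995). H is at the origin and L lies 44.8 along u from H, so L = 44.8·u = (44.78, 1.407). Tangency of A1 to both parallel lines with radius 8.7 puts Z and D at H ± 8.7·n: Z = (-0.2733, 8.696), D = (0.2733, -8.696). Equal radii place Q and C the same way about L: Q = L + 8.7·n = (44.50, 10.10), C = L − 8.7·n = (45.05, -7.289). Then |HC| = |C − H| = 45.64.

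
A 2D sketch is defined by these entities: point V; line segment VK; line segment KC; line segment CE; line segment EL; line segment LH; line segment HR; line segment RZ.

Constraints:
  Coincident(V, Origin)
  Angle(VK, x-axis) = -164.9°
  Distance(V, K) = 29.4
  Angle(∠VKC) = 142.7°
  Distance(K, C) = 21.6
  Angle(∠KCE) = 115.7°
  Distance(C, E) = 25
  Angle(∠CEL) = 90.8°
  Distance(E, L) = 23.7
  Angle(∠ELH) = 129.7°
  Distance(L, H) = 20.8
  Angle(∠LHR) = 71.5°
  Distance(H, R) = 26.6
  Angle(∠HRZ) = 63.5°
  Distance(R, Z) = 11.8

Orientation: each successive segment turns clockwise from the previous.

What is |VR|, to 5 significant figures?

35.846

V is at the origin; VK runs at -164.9° with length 29.4, so K = (-28.385, -7.6588). ∠VKC = 142.7° gives KC at 157.80° from the x-axis; with |KC| = 21.6, C = (-48.384, 0.50253). ∠KCE = 115.7° gives CE at 93.500° from the x-axis; with |CE| = 25.0, E = (-49.910, 25.456). ∠CEL = 90.8° gives EL at 4.3000° from the x-axis; with |EL| = 23.7, L = (-26.277, 27.233). ∠ELH = 129.7° gives LH at -46.000° from the x-axis; with |LH| = 20.8, H = (-11.828, 12.271). ∠LHR = 71.5° gives HR at -154.50° from the x-axis; with |HR| = 26.6, R = (-35.837, 0.81903). Then |VR| = |R − V| = 35.846.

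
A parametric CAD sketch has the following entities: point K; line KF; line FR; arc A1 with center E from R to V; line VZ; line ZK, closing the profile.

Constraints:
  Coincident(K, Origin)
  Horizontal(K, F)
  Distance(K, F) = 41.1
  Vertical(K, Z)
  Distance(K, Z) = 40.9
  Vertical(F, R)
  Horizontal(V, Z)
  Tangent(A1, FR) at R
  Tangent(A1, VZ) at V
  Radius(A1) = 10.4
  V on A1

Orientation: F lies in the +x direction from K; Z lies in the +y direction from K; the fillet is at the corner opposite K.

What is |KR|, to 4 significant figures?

51.18

K is at the origin; KF is horizontal with |KF| = 41.1 and F on the +x side, so F = (41.10, 0.000). KZ is vertical with |KZ| = 40.9 and Z on the +y side, so Z = (0.000, 40.90). The virtual corner opposite K is at (41.10, 40.90). Tangency of A1 to FR means the radius ER is perpendicular to FR and the tangent condition forces EV to be normal to VZ, with radius 10.4, so the center E sits 10.4 in from both sides at E = (30.70, 30.50). That places the tangent points at R = (41.10, 30.50) on FR and V = (30.70, 40.90) on VZ. Then |KR| = |R − K| = 51.18.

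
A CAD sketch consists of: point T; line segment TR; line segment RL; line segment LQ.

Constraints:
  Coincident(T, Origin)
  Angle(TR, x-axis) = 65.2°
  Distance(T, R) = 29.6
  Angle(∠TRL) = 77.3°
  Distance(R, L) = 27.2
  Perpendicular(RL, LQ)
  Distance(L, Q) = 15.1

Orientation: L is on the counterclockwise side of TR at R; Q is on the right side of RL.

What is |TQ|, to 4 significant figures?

48.60

∠TRL = 77.3°, so RL runs at 65.2° + (180° − 77.3°) = 167.9° from the x-axis; with |RL| = 27.2, L = R + 27.2·(cos 167.9°, sin 167.9°) = (-14.18, 32.57). RL is perpendicular to LQ; with |LQ| = 15.1 on the right of RL, Q = L + 15.1·(0.2096, 0.9778) = (-11.01, 47.34). Then |TQ| = |Q − T| = 48.60.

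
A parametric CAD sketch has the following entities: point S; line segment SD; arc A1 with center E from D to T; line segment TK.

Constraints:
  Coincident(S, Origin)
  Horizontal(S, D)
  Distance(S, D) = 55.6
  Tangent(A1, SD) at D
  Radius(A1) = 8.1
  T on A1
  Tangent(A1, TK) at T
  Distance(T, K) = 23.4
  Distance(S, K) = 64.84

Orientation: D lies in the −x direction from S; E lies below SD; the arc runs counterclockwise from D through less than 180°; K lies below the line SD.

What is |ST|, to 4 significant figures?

64.18

Checks: ∠(ED, DS) = 90.00° ✓; |ET| = 8.100 ✓; ∠(ET, TK) = 90.00° ✓; |TK| = 23.40 ✓; |SK| = 64.84 ✓.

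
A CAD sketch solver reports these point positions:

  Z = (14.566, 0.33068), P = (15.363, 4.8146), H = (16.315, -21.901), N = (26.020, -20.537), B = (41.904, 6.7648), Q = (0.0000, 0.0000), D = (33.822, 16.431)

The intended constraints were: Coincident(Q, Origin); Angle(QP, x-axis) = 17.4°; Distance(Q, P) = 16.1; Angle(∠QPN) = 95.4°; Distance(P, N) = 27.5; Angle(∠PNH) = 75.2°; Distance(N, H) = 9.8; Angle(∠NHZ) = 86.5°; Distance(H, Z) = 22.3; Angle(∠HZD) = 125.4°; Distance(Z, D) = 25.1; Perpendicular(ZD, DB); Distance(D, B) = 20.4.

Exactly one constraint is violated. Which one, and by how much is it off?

Distance(D, B) = 20.4 — off by 7.80.

Q = (0.00, 0.00) ✓; QP at 17.40° ✓; |QP| = 16.10 ✓; ∠QPN = 95.40° ✓; |PN| = 27.50 ✓; ∠PNH = 75.20° ✓; |NH| = 9.800 ✓; ∠NHZ = 86.50° ✓; |HZ| = 22.30 ✓; ∠HZD = 125.4° ✓; |ZD| = 25.10 ✓; ∠(ZD, DB) = 90.00° ✓; |DB| = 12.60 ✗.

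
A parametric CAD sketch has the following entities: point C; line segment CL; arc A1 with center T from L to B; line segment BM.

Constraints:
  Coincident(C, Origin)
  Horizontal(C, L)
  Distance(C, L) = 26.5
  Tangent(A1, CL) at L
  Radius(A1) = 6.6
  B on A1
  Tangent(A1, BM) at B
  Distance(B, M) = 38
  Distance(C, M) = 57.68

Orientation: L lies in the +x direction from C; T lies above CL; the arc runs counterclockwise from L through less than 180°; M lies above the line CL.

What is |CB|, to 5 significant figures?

33.540

Checks: |TB| = 6.600 ✓; ∠(TB, BM) = 90.00° ✓; |BM| = 38.00 ✓; |CM| = 57.68 ✓.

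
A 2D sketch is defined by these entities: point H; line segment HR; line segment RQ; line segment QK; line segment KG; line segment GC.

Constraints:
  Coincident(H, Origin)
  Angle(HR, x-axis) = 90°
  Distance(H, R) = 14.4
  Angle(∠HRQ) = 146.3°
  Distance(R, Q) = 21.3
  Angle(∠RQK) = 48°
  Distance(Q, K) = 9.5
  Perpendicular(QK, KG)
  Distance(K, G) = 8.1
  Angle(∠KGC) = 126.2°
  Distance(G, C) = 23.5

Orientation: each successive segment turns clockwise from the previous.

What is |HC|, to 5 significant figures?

37.759

H is at the origin; HR runs at 90.0° with length 14.4, so R = (8.8175e-16, 14.400). ∠HRQ = 146.3° gives RQ at 56.300° from the x-axis; with |RQ| = 21.3, Q = (11.818, 32.121). ∠RQK = 48.0° gives QK at -75.700° from the x-axis; with |QK| = 9.5, K = (14.165, 22.915). QK is perpendicular to KG, so KG runs at -165.70°; with |KG| = 8.1, G = (6.3156, 20.914). ∠KGC = 126.2° gives GC at 140.50° from the x-axis; with |GC| = 23.5, C = (-11.818, 35.862). Then |HC| = |C − H| = 37.759.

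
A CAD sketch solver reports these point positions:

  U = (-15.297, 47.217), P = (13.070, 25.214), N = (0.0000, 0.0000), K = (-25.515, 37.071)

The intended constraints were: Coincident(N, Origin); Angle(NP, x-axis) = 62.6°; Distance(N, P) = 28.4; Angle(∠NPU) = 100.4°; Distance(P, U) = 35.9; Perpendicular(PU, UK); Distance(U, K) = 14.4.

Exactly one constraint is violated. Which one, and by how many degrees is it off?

Perpendicular(PU, UK) — off by 7.40°.

N = (0.00, 0.00) ✓; NP at 62.60° ✓; |NP| = 28.40 ✓; ∠NPU = 100.4° ✓; |PU| = 35.90 ✓; ∠(PU, UK) = 82.60° ✗; |UK| = 14.40 ✓.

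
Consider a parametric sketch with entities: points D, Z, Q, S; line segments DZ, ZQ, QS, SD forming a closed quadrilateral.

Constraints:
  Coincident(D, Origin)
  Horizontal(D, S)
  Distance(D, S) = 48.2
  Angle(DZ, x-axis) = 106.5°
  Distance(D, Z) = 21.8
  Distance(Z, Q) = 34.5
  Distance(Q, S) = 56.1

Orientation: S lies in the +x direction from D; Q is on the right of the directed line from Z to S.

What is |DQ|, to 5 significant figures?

14.956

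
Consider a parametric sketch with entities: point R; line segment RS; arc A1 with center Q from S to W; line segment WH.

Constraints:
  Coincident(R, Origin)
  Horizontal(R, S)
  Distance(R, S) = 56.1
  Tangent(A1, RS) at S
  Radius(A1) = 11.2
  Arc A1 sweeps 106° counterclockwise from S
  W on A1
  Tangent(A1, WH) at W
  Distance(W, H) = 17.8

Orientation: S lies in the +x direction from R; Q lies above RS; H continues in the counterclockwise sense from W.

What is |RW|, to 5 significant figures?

68.375

The tangent condition forces QS to be normal to RS, so Q = S + (0, 11.2) = (56.100, 11.200). On A1, S sits at bearing -90° from Q; a 106° counterclockwise sweep puts W at bearing 16°, so W = Q + 11.2·(cos 16°, sin 16°) = (66.866, 14.287). Then |RW| = |W − R| = 68.375.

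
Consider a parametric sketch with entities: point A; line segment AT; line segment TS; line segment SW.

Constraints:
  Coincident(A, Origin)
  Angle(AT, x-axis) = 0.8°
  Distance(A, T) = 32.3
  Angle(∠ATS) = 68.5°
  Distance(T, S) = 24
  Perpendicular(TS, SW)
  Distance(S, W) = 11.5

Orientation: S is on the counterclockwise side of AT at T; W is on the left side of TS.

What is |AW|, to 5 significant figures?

22.184

∠ATS = 68.5°, so TS runs at 0.8° + (180° − 68.5°) = 112.30° from the x-axis; with |TS| = 24.0, S = T + 24.0·(cos 112.30°, sin 112.30°) = (23.190, 22.656). TS ⟂ SW; with |SW| = 11.5 on the left of TS, W = S + 11.5·(-0.92521, -0.37946) = (12.550, 18.292). Then |AW| = |W − A| = 22.184.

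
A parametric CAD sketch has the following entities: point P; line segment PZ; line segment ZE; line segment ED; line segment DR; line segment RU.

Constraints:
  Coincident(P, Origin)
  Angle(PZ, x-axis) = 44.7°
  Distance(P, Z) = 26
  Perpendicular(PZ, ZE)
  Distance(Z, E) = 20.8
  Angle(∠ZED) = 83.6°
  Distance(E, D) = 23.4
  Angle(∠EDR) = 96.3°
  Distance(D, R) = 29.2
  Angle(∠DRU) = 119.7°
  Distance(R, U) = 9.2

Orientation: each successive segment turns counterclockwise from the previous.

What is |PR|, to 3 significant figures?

11.4

∠ZED = 83.6° gives ED at -129° from the x-axis; with |ED| = 23.4, D = (-10.8, 14.9). ∠EDR = 96.3° gives DR at -45.2° from the x-axis; with |DR| = 29.2, R = (9.73, -5.86). Then |PR| = |R − P| = 11.4.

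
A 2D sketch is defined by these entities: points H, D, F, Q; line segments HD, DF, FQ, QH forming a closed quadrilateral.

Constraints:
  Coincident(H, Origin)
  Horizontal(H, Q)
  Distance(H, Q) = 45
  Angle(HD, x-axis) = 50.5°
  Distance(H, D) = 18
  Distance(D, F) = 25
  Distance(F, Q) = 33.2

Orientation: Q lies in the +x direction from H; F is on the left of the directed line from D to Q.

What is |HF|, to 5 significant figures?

42.821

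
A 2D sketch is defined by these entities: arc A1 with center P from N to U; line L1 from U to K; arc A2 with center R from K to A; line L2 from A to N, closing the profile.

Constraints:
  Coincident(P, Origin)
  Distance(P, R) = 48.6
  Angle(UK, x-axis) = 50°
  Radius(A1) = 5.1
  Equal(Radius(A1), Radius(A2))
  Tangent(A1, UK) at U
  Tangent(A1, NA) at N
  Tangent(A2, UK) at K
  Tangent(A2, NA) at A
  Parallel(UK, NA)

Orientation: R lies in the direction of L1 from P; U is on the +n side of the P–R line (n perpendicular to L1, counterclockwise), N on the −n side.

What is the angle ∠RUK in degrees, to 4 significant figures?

5.991°

Tangency of A1 to both parallel lines with radius 5.1 puts U and N at P ± 5.1·n: U = (-3.907, 3.278), N = (3.907, -3.278). Equal radii place K and A the same way about R: K = R + 5.1·n = (27.33, 40.51), A = R − 5.1·n = (35.15, 33.95). Then cos ∠RUK = UR·UK / (|UR||UK|), giving 5.991°.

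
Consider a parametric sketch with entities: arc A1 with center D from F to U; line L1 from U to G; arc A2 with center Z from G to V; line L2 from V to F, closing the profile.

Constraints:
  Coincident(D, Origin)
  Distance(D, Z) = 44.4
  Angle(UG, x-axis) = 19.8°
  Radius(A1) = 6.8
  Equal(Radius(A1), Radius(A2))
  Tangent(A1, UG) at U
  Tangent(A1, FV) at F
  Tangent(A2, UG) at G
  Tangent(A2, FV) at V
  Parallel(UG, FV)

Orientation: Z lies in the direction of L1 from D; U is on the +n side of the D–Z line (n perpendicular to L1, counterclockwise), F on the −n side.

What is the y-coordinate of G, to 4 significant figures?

21.44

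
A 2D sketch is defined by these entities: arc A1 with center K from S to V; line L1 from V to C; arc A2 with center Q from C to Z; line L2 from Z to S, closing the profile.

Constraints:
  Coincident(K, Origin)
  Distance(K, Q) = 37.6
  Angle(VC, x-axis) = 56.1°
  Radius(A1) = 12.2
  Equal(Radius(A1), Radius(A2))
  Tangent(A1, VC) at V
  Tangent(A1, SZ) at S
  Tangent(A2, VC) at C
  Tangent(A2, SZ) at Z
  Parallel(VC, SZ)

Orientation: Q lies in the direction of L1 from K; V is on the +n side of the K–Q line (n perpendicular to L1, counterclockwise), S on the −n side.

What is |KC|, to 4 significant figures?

39.53

Tangency of A1 to both parallel lines with radius 12.2 puts V and S at K ± 12.2·n: V = (-10.13, 6.804), S = (10.13, -6.804). Equal radii place C and Z the same way about Q: C = Q + 12.2·n = (10.85, 38.01), Z = Q − 12.2·n = (31.10, 24.40). Then |KC| = |C − K| = 39.53.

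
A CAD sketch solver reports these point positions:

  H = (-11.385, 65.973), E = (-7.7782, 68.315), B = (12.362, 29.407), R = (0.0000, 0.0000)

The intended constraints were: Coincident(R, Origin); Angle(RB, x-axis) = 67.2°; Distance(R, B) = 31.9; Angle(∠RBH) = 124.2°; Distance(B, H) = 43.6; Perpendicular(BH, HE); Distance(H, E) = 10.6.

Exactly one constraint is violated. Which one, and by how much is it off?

Distance(H, E) = 10.6 — off by 6.30.

R = (0.00, 0.00) ✓; RB at 67.20° ✓; |RB| = 31.90 ✓; ∠RBH = 124.2° ✓; |BH| = 43.60 ✓; ∠(BH, HE) = 90.00° ✓; |HE| = 4.300 ✗.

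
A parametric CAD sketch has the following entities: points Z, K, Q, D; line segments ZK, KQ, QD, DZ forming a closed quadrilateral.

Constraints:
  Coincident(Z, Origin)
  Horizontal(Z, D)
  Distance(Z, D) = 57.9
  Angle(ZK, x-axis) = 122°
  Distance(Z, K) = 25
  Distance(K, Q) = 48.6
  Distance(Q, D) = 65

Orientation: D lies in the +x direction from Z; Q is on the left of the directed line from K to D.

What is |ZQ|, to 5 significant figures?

58.754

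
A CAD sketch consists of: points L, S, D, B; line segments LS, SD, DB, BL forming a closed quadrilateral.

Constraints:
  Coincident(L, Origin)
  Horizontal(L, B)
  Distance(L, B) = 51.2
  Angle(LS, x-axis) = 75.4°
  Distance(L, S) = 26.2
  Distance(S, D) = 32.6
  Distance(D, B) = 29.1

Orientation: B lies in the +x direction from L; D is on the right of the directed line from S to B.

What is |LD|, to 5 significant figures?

22.513

Checks: |LB| = 51.20 ✓; |LS| = 26.20 ✓; |SD| = 32.60 ✓; |DB| = 29.10 ✓.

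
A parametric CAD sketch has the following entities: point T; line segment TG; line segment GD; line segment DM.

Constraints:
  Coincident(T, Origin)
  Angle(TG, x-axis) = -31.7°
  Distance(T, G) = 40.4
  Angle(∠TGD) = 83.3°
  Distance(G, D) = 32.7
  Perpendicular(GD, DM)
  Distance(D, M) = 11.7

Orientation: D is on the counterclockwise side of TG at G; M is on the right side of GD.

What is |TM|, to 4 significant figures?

58.90

∠TGD = 83.3°, so GD runs at -31.7° + (180° − 83.3°) = 65.00° from the x-axis; with |GD| = 32.7, D = G + 32.7·(cos 65.00°, sin 65.00°) = (48.19, 8.407). The perpendicularity gives DM at right angles to GD; with |DM| = 11.7 on the right of GD, M = D + 11.7·(0.9063, -0.4226) = (58.80, 3.463). Then |TM| = |M − T| = 58.90.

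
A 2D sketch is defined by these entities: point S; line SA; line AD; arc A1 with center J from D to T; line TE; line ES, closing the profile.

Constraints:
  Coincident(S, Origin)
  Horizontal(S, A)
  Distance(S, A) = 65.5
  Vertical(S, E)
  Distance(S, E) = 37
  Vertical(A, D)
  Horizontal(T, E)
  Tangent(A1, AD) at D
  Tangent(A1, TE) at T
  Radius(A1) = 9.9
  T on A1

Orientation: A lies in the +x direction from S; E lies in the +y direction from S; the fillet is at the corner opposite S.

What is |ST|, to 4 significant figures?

66.79

S is at the origin; S and A share the same y with |SA| = 65.5 and A on the +x side, so A = (65.50, 0.000). SE is vertical with |SE| = 37.0 and E on the +y side, so E = (0.000, 37.00). The virtual corner opposite S is at (65.50, 37.00). The tangent condition forces JD to be normal to AD and the tangent condition forces JT to be normal to TE, with radius 9.9, so the center J sits 9.9 in from both sides at J = (55.60, 27.10). That places the tangent points at D = (65.50, 27.10) on AD and T = (55.60, 37.00) on TE. Then |ST| = |T − S| = 66.79.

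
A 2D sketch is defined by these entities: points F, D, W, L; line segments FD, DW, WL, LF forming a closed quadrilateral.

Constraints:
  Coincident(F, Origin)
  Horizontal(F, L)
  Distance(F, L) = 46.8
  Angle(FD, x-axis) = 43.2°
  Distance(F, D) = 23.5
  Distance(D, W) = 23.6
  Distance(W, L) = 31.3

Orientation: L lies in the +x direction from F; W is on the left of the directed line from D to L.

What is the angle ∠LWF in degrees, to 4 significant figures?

70.20°

Checks: |DW| = 23.60 ✓; |WL| = 31.30 ✓.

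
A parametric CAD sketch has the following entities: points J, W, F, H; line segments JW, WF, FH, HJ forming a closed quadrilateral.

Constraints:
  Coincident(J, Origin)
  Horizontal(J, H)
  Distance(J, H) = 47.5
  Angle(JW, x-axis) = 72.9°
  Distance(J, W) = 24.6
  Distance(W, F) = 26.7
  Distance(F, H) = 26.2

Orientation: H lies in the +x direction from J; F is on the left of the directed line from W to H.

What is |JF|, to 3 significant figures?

40.6

Checks: |WF| = 26.70 ✓; |FH| = 26.20 ✓.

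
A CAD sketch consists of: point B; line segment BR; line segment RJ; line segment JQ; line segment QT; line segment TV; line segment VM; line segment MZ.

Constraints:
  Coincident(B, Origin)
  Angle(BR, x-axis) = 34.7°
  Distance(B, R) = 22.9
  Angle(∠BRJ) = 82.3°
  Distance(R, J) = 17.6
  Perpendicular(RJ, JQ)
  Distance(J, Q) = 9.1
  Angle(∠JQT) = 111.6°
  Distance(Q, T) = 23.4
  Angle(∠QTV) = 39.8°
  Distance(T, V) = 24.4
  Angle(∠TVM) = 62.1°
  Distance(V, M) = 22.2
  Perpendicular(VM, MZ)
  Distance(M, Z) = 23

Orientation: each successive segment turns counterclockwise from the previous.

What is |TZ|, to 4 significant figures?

10.88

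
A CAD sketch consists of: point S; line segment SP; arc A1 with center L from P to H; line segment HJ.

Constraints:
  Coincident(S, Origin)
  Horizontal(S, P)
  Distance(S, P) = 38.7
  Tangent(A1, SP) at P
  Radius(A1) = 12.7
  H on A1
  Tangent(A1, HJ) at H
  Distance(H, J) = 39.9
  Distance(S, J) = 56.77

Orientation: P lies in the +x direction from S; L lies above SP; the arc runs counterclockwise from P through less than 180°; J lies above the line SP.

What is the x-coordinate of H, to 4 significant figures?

48.57

Checks: S.y = 0.00, P.y = 0.00 ✓; |LH| = 12.70 ✓; ∠(LH, HJ) = 90.00° ✓; |HJ| = 39.90 ✓; |SJ| = 56.77 ✓.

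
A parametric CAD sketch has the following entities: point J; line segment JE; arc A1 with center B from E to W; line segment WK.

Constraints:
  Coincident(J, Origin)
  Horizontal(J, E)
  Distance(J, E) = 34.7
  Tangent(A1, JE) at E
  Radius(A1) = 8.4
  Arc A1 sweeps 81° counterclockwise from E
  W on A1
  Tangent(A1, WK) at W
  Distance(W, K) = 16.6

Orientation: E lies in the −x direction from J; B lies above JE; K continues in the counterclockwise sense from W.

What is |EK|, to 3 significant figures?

25.9

J is at the origin; JE is horizontal with |JE| = 34.7 and E on the −x side, so E = (-34.7, 0.00). A1 meets JE tangentially, so BE is at right angles to JE, so B = E + (0, 8.4) = (-34.7, 8.40). On A1, E sits at bearing -90° from B; an 81° counterclockwise sweep puts W at bearing -9°, so W = B + 8.4·(cos -9°, sin -9°) = (-26.4, 7.09). A1 meets WK tangentially, so BW is at right angles to WK, so WK runs along (−sin -9°, cos -9°); with |WK| = 16.6, K = (-23.8, 23.5). Then |EK| = |K − E| = 25.9.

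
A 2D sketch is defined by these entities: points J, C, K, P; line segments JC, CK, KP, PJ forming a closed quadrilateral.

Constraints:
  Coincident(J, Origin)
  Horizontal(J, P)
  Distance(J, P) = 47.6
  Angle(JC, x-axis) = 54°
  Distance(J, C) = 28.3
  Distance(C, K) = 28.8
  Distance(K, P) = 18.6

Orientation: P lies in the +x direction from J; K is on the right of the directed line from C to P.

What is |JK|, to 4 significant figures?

29.40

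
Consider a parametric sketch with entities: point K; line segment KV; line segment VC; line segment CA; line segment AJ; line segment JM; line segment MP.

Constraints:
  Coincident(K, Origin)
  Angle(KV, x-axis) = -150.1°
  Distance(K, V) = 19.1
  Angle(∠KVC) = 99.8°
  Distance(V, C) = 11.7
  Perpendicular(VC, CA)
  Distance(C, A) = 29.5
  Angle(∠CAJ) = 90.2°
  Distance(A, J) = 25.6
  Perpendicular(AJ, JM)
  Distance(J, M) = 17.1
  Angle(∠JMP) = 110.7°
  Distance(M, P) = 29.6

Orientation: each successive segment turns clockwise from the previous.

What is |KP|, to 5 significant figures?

23.925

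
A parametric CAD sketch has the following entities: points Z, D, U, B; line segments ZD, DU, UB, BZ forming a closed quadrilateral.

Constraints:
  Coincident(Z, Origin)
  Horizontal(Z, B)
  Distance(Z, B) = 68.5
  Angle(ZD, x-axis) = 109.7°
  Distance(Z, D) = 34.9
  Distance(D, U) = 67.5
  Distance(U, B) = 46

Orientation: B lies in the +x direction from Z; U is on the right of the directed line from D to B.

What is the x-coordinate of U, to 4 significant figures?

27.95

Checks: |DU| = 67.50 ✓; |UB| = 46.00 ✓.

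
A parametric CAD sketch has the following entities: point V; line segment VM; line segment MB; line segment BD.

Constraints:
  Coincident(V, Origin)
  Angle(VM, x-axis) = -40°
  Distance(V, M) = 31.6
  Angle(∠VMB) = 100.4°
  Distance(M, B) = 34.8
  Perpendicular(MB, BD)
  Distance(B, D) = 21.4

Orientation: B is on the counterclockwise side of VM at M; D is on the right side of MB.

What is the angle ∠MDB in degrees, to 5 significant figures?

58.411°

V is at the origin; VM runs at -40.0° with length 31.6, so M = 31.6·(cos -40.0°, sin -40.0°) = (24.207, -20.312). ∠VMB = 100.4°, so MB runs at -40.0° + (180° − 100.4°) = 39.600° from the x-axis; with |MB| = 34.8, B = M + 34.8·(cos 39.600°, sin 39.600°) = (51.021, 1.8703). MB is perpendicular to BD; with |BD| = 21.4 on the right of MB, D = B + 21.4·(0.63742, -0.77051) = (64.662, -14.619). Then cos ∠MDB = DM·DB / (|DM||DB|), giving 58.411°.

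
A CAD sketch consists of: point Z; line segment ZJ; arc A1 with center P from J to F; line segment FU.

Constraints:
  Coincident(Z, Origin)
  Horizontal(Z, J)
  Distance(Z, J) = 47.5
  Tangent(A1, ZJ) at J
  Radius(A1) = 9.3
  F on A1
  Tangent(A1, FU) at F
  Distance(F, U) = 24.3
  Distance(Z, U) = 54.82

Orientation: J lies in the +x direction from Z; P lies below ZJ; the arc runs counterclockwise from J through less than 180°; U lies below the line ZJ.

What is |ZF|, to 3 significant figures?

39.8

Z is at the origin; ZJ is horizontal with |ZJ| = 47.5 and J on the +x side, so J = (47.5, 0.00). Since A1 is tangent to ZJ there, PJ ⟂ ZJ, so P = J + (0, -9.3) = (47.5, -9.30). Since PF ⟂ FU (tangency), |PU| = √(9.3² + 24.3²) = 26.0 regardless of where F sits on A1. So U lies on both circle(Z, 54.82) and circle(P, 26.0); the below-ZJ intersection is U = (42.4, -34.8). F is the foot of the tangent from U: F = (38.3, -10.8).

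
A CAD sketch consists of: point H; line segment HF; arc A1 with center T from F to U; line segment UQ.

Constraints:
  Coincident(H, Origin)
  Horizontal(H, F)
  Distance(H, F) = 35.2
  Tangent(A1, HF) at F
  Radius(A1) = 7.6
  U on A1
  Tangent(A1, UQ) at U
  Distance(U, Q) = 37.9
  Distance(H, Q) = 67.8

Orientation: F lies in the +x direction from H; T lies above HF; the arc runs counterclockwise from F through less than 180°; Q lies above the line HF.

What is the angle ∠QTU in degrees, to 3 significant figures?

78.7°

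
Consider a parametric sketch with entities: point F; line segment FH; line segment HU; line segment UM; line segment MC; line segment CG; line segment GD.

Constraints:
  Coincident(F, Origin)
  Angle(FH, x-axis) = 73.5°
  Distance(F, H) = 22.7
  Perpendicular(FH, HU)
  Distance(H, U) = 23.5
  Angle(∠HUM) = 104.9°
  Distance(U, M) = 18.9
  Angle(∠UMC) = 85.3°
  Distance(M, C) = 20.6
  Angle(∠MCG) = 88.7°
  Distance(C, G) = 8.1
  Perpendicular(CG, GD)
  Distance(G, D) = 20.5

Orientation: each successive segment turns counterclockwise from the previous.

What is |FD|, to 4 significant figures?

29.61

F is at the origin; FH runs at 73.5° with length 22.7, so H = (6.447, 21.77). The perpendicularity gives HU at right angles to FH, so HU runs at 163.5°; with |HU| = 23.5, U = (-16.09, 28.44). ∠HUM = 104.9° gives UM at -121.4° from the x-axis; with |UM| = 18.9, M = (-25.93, 12.31). ∠UMC = 85.3° gives MC at -26.70° from the x-axis; with |MC| = 20.6, C = (-7.529, 3.051). ∠MCG = 88.7° gives CG at 64.60° from the x-axis; with |CG| = 8.1, G = (-4.054, 10.37). CG ⟂ GD, so GD runs at 154.6°; with |GD| = 20.5, D = (-22.57, 19.16). Then |FD| = |D − F| = 29.61.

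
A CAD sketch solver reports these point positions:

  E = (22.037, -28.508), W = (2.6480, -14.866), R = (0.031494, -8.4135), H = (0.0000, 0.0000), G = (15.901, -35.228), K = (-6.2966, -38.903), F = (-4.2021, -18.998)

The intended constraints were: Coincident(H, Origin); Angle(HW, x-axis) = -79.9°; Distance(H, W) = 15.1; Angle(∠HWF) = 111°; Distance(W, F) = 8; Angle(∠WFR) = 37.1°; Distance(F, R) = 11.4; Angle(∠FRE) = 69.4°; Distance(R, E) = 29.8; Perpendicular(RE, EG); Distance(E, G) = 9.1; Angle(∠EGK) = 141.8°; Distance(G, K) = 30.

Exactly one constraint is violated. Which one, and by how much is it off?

Distance(G, K) = 30 — off by 7.50.

H = (0.00, 0.00) ✓; HW at -79.90° ✓; |HW| = 15.10 ✓; ∠HWF = 111.0° ✓; |WF| = 8.000 ✓; ∠WFR = 37.10° ✓; |FR| = 11.40 ✓; ∠FRE = 69.40° ✓; |RE| = 29.80 ✓; ∠(RE, EG) = 90.00° ✓; |EG| = 9.100 ✓; ∠EGK = 141.8° ✓; |GK| = 22.50 ✗.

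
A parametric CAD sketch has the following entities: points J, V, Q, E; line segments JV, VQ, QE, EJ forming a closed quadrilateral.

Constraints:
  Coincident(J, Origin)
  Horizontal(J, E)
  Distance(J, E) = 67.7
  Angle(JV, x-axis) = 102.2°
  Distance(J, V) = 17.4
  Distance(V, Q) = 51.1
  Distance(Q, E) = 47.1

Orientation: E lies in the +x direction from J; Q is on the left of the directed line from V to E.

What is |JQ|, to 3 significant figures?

57.8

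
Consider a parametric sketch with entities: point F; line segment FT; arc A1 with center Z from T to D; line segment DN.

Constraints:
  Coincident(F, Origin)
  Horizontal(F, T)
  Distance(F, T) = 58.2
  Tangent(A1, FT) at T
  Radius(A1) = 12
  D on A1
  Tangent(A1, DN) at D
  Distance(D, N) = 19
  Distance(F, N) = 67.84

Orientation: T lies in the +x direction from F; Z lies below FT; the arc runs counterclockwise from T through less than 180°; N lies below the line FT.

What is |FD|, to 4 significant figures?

51.56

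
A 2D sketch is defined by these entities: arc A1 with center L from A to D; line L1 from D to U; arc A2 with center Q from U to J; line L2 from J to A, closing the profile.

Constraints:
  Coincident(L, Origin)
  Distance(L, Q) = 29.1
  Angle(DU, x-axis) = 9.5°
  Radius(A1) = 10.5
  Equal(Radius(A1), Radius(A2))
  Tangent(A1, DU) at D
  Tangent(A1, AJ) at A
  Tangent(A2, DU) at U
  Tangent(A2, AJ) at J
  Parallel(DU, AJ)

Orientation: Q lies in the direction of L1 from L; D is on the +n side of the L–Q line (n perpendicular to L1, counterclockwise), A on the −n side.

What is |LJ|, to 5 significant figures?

30.936

The slot axis is L1's direction at 9.5°, so u = (cos 9.5°, sin 9.5°) = (0.98629, 0.16505) and n = (−sin 9.5°, cos 9.5°) = (-0.16505, 0.98629). L is at the origin and Q lies 29.1 along u from L, so Q = 29.1·u = (28.701, 4.8029). Tangency of A1 to both parallel lines with radius 10.5 puts D and A at L ± 10.5·n: D = (-1.7330, 10.356), A = (1.7330, -10.356). Equal radii place U and J the same way about Q: U = Q + 10.5·n = (26.968, 15.159), J = Q − 10.5·n = (30.434, -5.5531). Then |LJ| = |J − L| = 30.936.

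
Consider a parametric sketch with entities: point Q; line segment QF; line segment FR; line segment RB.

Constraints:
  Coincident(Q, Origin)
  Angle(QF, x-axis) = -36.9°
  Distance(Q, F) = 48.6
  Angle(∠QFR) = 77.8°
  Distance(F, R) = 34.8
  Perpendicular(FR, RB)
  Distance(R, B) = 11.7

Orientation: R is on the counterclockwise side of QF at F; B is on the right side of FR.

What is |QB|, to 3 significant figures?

64.1

Q is at the origin; QF runs at -36.9° with length 48.6, so F = 48.6·(cos -36.9°, sin -36.9°) = (38.9, -29.2). ∠QFR = 77.8°, so FR runs at -36.9° + (180° − 77.8°) = 65.3° from the x-axis; with |FR| = 34.8, R = F + 34.8·(cos 65.3°, sin 65.3°) = (53.4, 2.44). FR is perpendicular to RB; with |RB| = 11.7 on the right of FR, B = R + 11.7·(0.909, -0.418) = (64.0, -2.45). Then |QB| = |B − Q| = 64.1.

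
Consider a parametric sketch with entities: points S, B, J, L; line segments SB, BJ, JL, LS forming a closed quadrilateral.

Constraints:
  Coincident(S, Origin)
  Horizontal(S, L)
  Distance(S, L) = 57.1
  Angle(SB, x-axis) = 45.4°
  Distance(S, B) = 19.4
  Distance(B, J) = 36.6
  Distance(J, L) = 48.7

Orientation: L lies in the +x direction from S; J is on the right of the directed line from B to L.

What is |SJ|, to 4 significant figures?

26.77

Checks: |BJ| = 36.60 ✓; |JL| = 48.70 ✓.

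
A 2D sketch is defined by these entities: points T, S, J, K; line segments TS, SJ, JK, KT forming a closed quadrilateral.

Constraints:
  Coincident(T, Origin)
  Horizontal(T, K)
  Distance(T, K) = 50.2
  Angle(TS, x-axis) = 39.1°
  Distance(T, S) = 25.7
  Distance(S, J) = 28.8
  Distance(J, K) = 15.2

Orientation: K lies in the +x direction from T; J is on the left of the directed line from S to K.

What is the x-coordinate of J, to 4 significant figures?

48.72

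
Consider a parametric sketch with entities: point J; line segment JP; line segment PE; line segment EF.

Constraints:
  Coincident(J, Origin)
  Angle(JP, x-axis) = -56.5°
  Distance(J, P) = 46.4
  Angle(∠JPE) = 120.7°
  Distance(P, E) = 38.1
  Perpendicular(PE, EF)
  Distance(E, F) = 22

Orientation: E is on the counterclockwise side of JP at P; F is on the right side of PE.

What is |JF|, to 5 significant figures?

87.459

J is at the origin; JP runs at -56.5° with length 46.4, so P = 46.4·(cos -56.5°, sin -56.5°) = (25.610, -38.692). ∠JPE = 120.7°, so PE runs at -56.5° + (180° − 120.7°) = 2.8000° from the x-axis; with |PE| = 38.1, E = P + 38.1·(cos 2.8000°, sin 2.8000°) = (63.664, -36.831). PE ⟂ EF; with |EF| = 22.0 on the right of PE, F = E + 22.0·(0.048850, -0.99881) = (64.739, -58.805). Then |JF| = |F − J| = 87.459.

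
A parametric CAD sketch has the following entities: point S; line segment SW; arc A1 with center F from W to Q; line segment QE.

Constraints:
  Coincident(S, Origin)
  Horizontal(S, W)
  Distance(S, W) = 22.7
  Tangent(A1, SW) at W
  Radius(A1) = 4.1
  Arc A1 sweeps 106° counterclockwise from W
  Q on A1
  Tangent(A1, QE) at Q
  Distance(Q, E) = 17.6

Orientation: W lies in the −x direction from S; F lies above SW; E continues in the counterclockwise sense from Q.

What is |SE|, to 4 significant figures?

32.37

S is at the origin; SW is horizontal with |SW| = 22.7 and W on the −x side, so W = (-22.70, 0.000). A1 meets SW tangentially, so FW is at right angles to SW, so F = W + (0, 4.1) = (-22.70, 4.100). On A1, W sits at bearing -90° from F; a 106° counterclockwise sweep puts Q at bearing 16°, so Q = F + 4.1·(cos 16°, sin 16°) = (-18.76, 5.230). A1 meets QE tangentially, so FQ is at right angles to QE, so QE runs along (−sin 16°, cos 16°); with |QE| = 17.6, E = (-23.61, 22.15). Then |SE| = |E − S| = 32.37.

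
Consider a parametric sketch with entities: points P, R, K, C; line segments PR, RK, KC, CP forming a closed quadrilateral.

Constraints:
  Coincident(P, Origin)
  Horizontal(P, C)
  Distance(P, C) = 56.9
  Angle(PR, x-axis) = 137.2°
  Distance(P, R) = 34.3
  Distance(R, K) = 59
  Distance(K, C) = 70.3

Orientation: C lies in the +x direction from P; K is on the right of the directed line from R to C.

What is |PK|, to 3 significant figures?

32.8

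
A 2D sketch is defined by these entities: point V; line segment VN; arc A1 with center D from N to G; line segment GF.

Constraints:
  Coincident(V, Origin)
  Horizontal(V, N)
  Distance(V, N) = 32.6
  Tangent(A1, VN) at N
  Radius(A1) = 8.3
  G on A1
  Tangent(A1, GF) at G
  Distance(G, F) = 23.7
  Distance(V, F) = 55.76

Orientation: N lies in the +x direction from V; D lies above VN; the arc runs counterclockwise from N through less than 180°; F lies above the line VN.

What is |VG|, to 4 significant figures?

40.81

V is at the origin; V and N share the same y with |VN| = 32.6 and N on the +x side, so N = (32.60, 0.000). The tangent condition forces DN to be normal to VN, so D = N + (0, 8.3) = (32.60, 8.300). Since DG ⟂ GF (tangency), |DF| = √(8.3² + 23.7²) = 25.11 regardless of where G sits on A1. So F lies on both circle(V, 55.76) and circle(D, 25.11); the above-VN intersection is F = (48.26, 27.93). G is the foot of the tangent from F: G = (40.43, 5.559).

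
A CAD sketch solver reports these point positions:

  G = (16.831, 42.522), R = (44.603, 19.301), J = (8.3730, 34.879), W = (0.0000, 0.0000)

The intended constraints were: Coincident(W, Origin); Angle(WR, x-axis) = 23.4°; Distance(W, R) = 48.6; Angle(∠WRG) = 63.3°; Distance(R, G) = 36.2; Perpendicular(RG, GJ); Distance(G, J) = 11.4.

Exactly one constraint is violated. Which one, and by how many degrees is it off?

Perpendicular(RG, GJ) — off by 8.00°.

W = (0.00, 0.00) ✓; WR at 23.40° ✓; |WR| = 48.60 ✓; ∠WRG = 63.30° ✓; |RG| = 36.20 ✓; ∠(RG, GJ) = 82.00° ✗; |GJ| = 11.40 ✓.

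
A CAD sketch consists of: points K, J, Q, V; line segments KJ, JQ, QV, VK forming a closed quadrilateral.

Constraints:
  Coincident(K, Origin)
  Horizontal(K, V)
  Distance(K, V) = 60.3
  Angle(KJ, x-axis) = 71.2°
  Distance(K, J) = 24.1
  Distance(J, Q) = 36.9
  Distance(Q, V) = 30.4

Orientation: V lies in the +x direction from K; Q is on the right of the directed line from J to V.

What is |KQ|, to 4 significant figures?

31.17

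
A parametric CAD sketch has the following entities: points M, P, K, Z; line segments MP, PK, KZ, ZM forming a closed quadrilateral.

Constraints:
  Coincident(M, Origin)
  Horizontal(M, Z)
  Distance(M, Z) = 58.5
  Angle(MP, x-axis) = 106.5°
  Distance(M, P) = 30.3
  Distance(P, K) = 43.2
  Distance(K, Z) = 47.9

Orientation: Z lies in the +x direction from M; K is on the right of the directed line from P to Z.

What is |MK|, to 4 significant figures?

14.71

M is at the origin; MZ is horizontal with |MZ| = 58.5 and Z in +x, so Z = (58.5, 0). MP runs at 106.5° with |MP| = 30.3, so P = (-8.606, 29.05). K is determined by |PK| = 43.2 and |KZ| = 47.9 together: it lies at the intersection of circle(P, 43.2) and circle(Z, 47.9). With |PZ| = 73.12, the foot of the radical line on PZ is 33.63 from P and the perpendicular offset is √(43.2² − 33.63²) = 27.11. Taking the right-of-PZ solution: K = (11.49, -9.189).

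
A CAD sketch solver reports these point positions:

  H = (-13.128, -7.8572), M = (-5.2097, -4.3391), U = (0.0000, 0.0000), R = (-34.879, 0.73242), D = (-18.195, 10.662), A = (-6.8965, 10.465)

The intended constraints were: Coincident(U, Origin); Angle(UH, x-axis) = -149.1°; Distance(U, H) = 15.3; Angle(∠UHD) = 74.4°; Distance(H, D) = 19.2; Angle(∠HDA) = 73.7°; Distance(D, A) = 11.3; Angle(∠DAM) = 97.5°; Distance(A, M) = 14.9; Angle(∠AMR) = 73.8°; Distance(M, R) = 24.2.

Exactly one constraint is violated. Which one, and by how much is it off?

Distance(M, R) = 24.2 — off by 5.90.

U = (0.00, 0.00) ✓; UH at -149.1° ✓; |UH| = 15.30 ✓; ∠UHD = 74.40° ✓; |HD| = 19.20 ✓; ∠HDA = 73.70° ✓; |DA| = 11.30 ✓; ∠DAM = 97.50° ✓; |AM| = 14.90 ✓; ∠AMR = 73.80° ✓; |MR| = 30.10 ✗.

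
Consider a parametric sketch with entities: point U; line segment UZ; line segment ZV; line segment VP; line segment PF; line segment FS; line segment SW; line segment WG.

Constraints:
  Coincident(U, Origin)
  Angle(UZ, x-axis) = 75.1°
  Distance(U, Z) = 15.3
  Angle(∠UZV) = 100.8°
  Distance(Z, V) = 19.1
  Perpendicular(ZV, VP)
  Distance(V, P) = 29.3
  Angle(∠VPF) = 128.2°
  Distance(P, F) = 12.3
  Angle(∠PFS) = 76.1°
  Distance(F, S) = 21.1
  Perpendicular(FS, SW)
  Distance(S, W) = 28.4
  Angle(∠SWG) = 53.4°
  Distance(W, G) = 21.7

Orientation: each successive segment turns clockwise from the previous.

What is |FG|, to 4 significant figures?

15.89

FS is perpendicular to SW, so SW runs at 20.20°; with |SW| = 28.4, W = (30.07, 6.908). ∠SWG = 53.4° gives WG at -106.4° from the x-axis; with |WG| = 21.7, G = (23.95, -13.91). Then |FG| = |G − F| = 15.89.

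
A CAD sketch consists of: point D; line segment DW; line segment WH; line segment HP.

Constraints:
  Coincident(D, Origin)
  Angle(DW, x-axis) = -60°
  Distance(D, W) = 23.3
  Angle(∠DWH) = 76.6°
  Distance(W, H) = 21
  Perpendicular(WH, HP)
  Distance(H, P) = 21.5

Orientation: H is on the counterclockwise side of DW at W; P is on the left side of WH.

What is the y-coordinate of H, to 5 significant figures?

-5.7496

D is at the origin; DW runs at -60.0° with length 23.3, so W = 23.3·(cos -60.0°, sin -60.0°) = (11.650, -20.178). ∠DWH = 76.6°, so WH runs at -60.0° + (180° − 76.6°) = 43.400° from the x-axis; with |WH| = 21.0, H = W + 21.0·(cos 43.400°, sin 43.400°) = (26.908, -5.7496). So H.y = -5.7496.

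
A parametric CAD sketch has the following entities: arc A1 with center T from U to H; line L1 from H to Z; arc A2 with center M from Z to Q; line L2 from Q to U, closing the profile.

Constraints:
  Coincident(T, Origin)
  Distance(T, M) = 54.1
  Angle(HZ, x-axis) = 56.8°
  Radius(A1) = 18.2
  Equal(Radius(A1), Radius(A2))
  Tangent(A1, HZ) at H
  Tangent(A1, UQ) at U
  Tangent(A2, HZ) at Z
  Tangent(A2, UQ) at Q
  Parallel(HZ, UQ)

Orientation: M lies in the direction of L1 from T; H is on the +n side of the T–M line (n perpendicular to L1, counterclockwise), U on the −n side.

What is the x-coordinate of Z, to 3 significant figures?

14.4

Tangency of A1 to both parallel lines with radius 18.2 puts H and U at T ± 18.2·n: H = (-15.2, 9.97), U = (15.2, -9.97). Equal radii place Z and Q the same way about M: Z = M + 18.2·n = (14.4, 55.2), Q = M − 18.2·n = (44.9, 35.3). So Z.x = 14.4.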